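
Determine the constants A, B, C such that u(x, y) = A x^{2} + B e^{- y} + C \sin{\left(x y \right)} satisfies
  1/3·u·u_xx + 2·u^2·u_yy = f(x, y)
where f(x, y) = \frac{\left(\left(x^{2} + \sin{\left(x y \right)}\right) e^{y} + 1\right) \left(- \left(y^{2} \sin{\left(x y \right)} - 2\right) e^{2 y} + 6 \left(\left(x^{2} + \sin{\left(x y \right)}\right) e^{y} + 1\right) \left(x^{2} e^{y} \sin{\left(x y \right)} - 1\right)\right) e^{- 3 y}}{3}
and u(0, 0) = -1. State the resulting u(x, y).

Substitute the ansatz u = A x^{2} + B e^{- y} + C \sin{\left(x y \right)} into the left-hand side.
Derivatives of the ansatz:
  u_xx = 2 A - C y^{2} \sin{\left(x y \right)}
  u_yy = B e^{- y} - C x^{2} \sin{\left(x y \right)}
Term by term:
  1/3·u·u_xx = \frac{2 A^{2} x^{2}}{3} + \frac{2 A B e^{- y}}{3} - \frac{A C x^{2} y^{2} \sin{\left(x y \right)}}{3} + \frac{2 A C \sin{\left(x y \right)}}{3} - \frac{B C y^{2} e^{- y} \sin{\left(x y \right)}}{3} - \frac{C^{2} y^{2} \sin^{2}{\left(x y \right)}}{3}
  2·u^2·u_yy = 2 A^{2} B x^{4} e^{- y} - 2 A^{2} C x^{6} \sin{\left(x y \right)} + 4 A B^{2} x^{2} e^{- 2 y} - 4 A B C x^{4} e^{- y} \sin{\left(x y \right)} + 4 A B C x^{2} e^{- y} \sin{\left(x y \right)} - 4 A C^{2} x^{4} \sin^{2}{\left(x y \right)} + 2 B^{3} e^{- 3 y} - 2 B^{2} C x^{2} e^{- 2 y} \sin{\left(x y \right)} + 4 B^{2} C e^{- 2 y} \sin{\left(x y \right)} - 4 B C^{2} x^{2} e^{- y} \sin^{2}{\left(x y \right)} + 2 B C^{2} e^{- y} \sin^{2}{\left(x y \right)} - 2 C^{3} x^{2} \sin^{3}{\left(x y \right)}
So the left-hand side equals
  2 A^{2} B x^{4} e^{- y} - 2 A^{2} C x^{6} \sin{\left(x y \right)} + \frac{2 A^{2} x^{2}}{3} + 4 A B^{2} x^{2} e^{- 2 y} - 4 A B C x^{4} e^{- y} \sin{\left(x y \right)} + 4 A B C x^{2} e^{- y} \sin{\left(x y \right)} + \frac{2 A B e^{- y}}{3} - 4 A C^{2} x^{4} \sin^{2}{\left(x y \right)} - \frac{A C x^{2} y^{2} \sin{\left(x y \right)}}{3} + \frac{2 A C \sin{\left(x y \right)}}{3} + 2 B^{3} e^{- 3 y} - 2 B^{2} C x^{2} e^{- 2 y} \sin{\left(x y \right)} + 4 B^{2} C e^{- 2 y} \sin{\left(x y \right)} - 4 B C^{2} x^{2} e^{- y} \sin^{2}{\left(x y \right)} + 2 B C^{2} e^{- y} \sin^{2}{\left(x y \right)} - \frac{B C y^{2} e^{- y} \sin{\left(x y \right)}}{3} - 2 C^{3} x^{2} \sin^{3}{\left(x y \right)} - \frac{C^{2} y^{2} \sin^{2}{\left(x y \right)}}{3}
This must equal f(x, y) identically; expanded, f = 2 x^{6} \sin{\left(x y \right)} + 4 x^{4} \sin^{2}{\left(x y \right)} + 4 x^{4} e^{- y} \sin{\left(x y \right)} - 2 x^{4} e^{- y} - \frac{x^{2} y^{2} \sin{\left(x y \right)}}{3} + 2 x^{2} \sin^{3}{\left(x y \right)} + \frac{2 x^{2}}{3} + 4 x^{2} e^{- y} \sin^{2}{\left(x y \right)} - 4 x^{2} e^{- y} \sin{\left(x y \right)} + 2 x^{2} e^{- 2 y} \sin{\left(x y \right)} - 4 x^{2} e^{- 2 y} - \frac{y^{2} \sin^{2}{\left(x y \right)}}{3} - \frac{y^{2} e^{- y} \sin{\left(x y \right)}}{3} + \frac{2 \sin{\left(x y \right)}}{3} - 2 e^{- y} \sin^{2}{\left(x y \right)} + \frac{2 e^{- y}}{3} - 4 e^{- 2 y} \sin{\left(x y \right)} - 2 e^{- 3 y}.
Matching coefficients of the independent functions:
(each divided by its leading coefficient; functions giving the same equation are listed together)
  [x^{2}]:  A^{2} - 1 = 0
  [x^{2} e^{- 2 y}]:  A B^{2} + 1 = 0
  [x^{2} \sin^{3}{\left(x y \right)}]:  C^{3} + 1 = 0
  [x^{4} e^{- y}]:  A^{2} B + 1 = 0
  [x^{4} \sin^{2}{\left(x y \right)}]:  A C^{2} + 1 = 0
  [x^{6} \sin{\left(x y \right)}]:  A^{2} C + 1 = 0
  [y^{2} \sin^{2}{\left(x y \right)}]:  C^{2} - 1 = 0
  [e^{- 2 y} \sin{\left(x y \right)}, x^{2} e^{- 2 y} \sin{\left(x y \right)}]:  B^{2} C + 1 = 0
  [e^{- y} \sin^{2}{\left(x y \right)}, x^{2} e^{- y} \sin^{2}{\left(x y \right)}]:  B C^{2} + 1 = 0
  [x^{2} y^{2} \sin{\left(x y \right)}, \sin{\left(x y \right)}]:  A C - 1 = 0
  [x^{2} e^{- y} \sin{\left(x y \right)}, x^{4} e^{- y} \sin{\left(x y \right)}]:  A B C + 1 = 0
  [y^{2} e^{- y} \sin{\left(x y \right)}]:  B C - 1 = 0
  [e^{- 3 y}]:  B^{3} + 1 = 0
  [e^{- y}]:  A B - 1 = 0
Solving: A = -1, B = -1, C = -1.
Check against the point condition:
  u(0, 0) = -1  ⟹  B = -1  ✓
Hence u(x, y) = - x^{2} - \sin{\left(x y \right)} - e^{- y}.

Answer: u(x, y) = - x^{2} - \sin{\left(x y \right)} - e^{- y}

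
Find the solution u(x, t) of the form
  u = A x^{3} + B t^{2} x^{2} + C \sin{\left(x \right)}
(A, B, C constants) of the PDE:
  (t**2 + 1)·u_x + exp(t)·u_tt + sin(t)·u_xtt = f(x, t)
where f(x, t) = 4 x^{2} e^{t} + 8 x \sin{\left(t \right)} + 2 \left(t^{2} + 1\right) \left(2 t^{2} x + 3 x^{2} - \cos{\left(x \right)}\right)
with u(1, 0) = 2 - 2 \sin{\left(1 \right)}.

Substitute the ansatz u = A x^{3} + B t^{2} x^{2} + C \sin{\left(x \right)} into the left-hand side.
Derivatives of the ansatz:
  u_x = 3 A x^{2} + 2 B t^{2} x + C \cos{\left(x \right)}
  u_tt = 2 B x^{2}
  u_xtt = 4 B x
Term by term:
  (t**2 + 1)·u_x = 3 A t^{2} x^{2} + 3 A x^{2} + 2 B t^{4} x + 2 B t^{2} x + C t^{2} \cos{\left(x \right)} + C \cos{\left(x \right)}
  exp(t)·u_tt = 2 B x^{2} e^{t}
  sin(t)·u_xtt = 4 B x \sin{\left(t \right)}
So the left-hand side equals
  3 A t^{2} x^{2} + 3 A x^{2} + 2 B t^{4} x + 2 B t^{2} x + 2 B x^{2} e^{t} + 4 B x \sin{\left(t \right)} + C t^{2} \cos{\left(x \right)} + C \cos{\left(x \right)}
This must equal f(x, t) identically; expanded, f = 4 t^{4} x + 6 t^{2} x^{2} + 4 t^{2} x - 2 t^{2} \cos{\left(x \right)} + 4 x^{2} e^{t} + 6 x^{2} + 8 x \sin{\left(t \right)} - 2 \cos{\left(x \right)}.
Matching coefficients of the independent functions:
  [x^{2}, t^{2} x^{2}]:  3 A = 6
  [t^{2} x, t^{4} x, x^{2} e^{t}]:  2 B = 4
  [t^{2} \cos{\left(x \right)}, \cos{\left(x \right)}]:  C = -2
  [x \sin{\left(t \right)}]:  4 B = 8
Solving: A = 2, B = 2, C = -2.
Check against the point condition:
  u(1, 0) = 2 - 2 \sin{\left(1 \right)}  ⟹  A + C \sin{\left(1 \right)} = 2 - 2 \sin{\left(1 \right)}  ✓
Hence u(x, t) = 2 t^{2} x^{2} + 2 x^{3} - 2 \sin{\left(x \right)}.

Answer: u(x, t) = 2 t^{2} x^{2} + 2 x^{3} - 2 \sin{\left(x \right)}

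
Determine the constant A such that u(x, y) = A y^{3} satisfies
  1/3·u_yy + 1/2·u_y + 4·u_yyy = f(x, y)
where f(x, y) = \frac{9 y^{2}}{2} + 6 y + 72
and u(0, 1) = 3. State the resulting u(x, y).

Substitute the ansatz u = A y^{3} into the left-hand side.
Derivatives of the ansatz:
  u_yy = 6 A y
  u_y = 3 A y^{2}
  u_yyy = 6 A
Term by term:
  1/3·u_yy = 2 A y
  1/2·u_y = \frac{3 A y^{2}}{2}
  4·u_yyy = 24 A
So the left-hand side equals
  \frac{3 A y^{2}}{2} + 2 A y + 24 A
This must equal f(x, y) = \frac{9 y^{2}}{2} + 6 y + 72 identically.
Matching coefficients of the independent functions:
  [constant term]:  24 A = 72
  [y]:  2 A = 6
  [y^{2}]:  \frac{3 A}{2} = \frac{9}{2}
Solving: A = 3.
Check against the point condition:
  u(0, 1) = 3  ⟹  A = 3  ✓
Hence u(x, y) = 3 y^{3}.

Answer: u(x, y) = 3 y^{3}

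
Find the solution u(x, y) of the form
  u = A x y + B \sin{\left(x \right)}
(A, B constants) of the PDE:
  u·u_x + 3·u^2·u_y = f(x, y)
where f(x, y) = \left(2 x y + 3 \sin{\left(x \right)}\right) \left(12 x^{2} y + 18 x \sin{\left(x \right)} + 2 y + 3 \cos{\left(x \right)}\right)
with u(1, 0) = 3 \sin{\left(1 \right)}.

Substitute the ansatz u = A x y + B \sin{\left(x \right)} into the left-hand side.
Derivatives of the ansatz:
  u_x = A y + B \cos{\left(x \right)}
  u_y = A x
Term by term:
  u·u_x = A^{2} x y^{2} + A B x y \cos{\left(x \right)} + A B y \sin{\left(x \right)} + B^{2} \sin{\left(x \right)} \cos{\left(x \right)}
  3·u^2·u_y = 3 A^{3} x^{3} y^{2} + 6 A^{2} B x^{2} y \sin{\left(x \right)} + 3 A B^{2} x \sin^{2}{\left(x \right)}
So the left-hand side equals
  3 A^{3} x^{3} y^{2} + 6 A^{2} B x^{2} y \sin{\left(x \right)} + A^{2} x y^{2} + 3 A B^{2} x \sin^{2}{\left(x \right)} + A B x y \cos{\left(x \right)} + A B y \sin{\left(x \right)} + B^{2} \sin{\left(x \right)} \cos{\left(x \right)}
This must equal f(x, y) identically; expanded, f = 24 x^{3} y^{2} + 72 x^{2} y \sin{\left(x \right)} + 4 x y^{2} + 6 x y \cos{\left(x \right)} + 54 x \sin^{2}{\left(x \right)} + 6 y \sin{\left(x \right)} + 9 \sin{\left(x \right)} \cos{\left(x \right)}.
Matching coefficients of the independent functions:
  [x y^{2}]:  A^{2} = 4
  [x \sin^{2}{\left(x \right)}]:  3 A B^{2} = 54
  [x^{3} y^{2}]:  3 A^{3} = 24
  [y \sin{\left(x \right)}, x y \cos{\left(x \right)}]:  A B = 6
  [\sin{\left(x \right)} \cos{\left(x \right)}]:  B^{2} = 9
  [x^{2} y \sin{\left(x \right)}]:  6 A^{2} B = 72
Solving: A = 2, B = 3.
Check against the point condition:
  u(1, 0) = 3 \sin{\left(1 \right)}  ⟹  B \sin{\left(1 \right)} = 3 \sin{\left(1 \right)}  ✓
Hence u(x, y) = 2 x y + 3 \sin{\left(x \right)}.

Answer: u(x, y) = 2 x y + 3 \sin{\left(x \right)}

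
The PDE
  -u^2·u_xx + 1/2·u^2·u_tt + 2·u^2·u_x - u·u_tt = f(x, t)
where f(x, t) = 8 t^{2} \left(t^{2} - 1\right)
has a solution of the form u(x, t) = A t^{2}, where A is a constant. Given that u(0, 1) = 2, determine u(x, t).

Substitute the ansatz u = A t^{2} into the left-hand side.
Derivatives of the ansatz:
  u_xx = 0
  u_tt = 2 A
  u_x = 0
Term by term:
  -u^2·u_xx = 0
  1/2·u^2·u_tt = A^{3} t^{4}
  2·u^2·u_x = 0
  -u·u_tt = - 2 A^{2} t^{2}
So the left-hand side equals
  A^{3} t^{4} - 2 A^{2} t^{2}
This must equal f(x, t) identically; expanded, f = 8 t^{4} - 8 t^{2}.
Matching coefficients of the independent functions:
  [t^{2}]:  - 2 A^{2} = -8
  [t^{4}]:  A^{3} = 8
Solving: A = 2.
Check against the point condition:
  u(0, 1) = 2  ⟹  A = 2  ✓
Hence u(x, t) = 2 t^{2}.

Answer: u(x, t) = 2 t^{2}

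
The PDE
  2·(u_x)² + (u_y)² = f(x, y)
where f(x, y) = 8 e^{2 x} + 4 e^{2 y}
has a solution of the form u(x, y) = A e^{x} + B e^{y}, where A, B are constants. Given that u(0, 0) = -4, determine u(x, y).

Substitute the ansatz u = A e^{x} + B e^{y} into the left-hand side.
Derivatives of the ansatz:
  u_x = A e^{x}
  u_y = B e^{y}
Term by term:
  2·(u_x)² = 2 A^{2} e^{2 x}
  (u_y)² = B^{2} e^{2 y}
So the left-hand side equals
  2 A^{2} e^{2 x} + B^{2} e^{2 y}
This must equal f(x, y) = 8 e^{2 x} + 4 e^{2 y} identically.
Matching coefficients of the independent functions:
  [e^{2 x}]:  2 A^{2} = 8
  [e^{2 y}]:  B^{2} = 4
These equations allow (A, B) = (-2, -2) or (-2, 2) or (2, -2) or (2, 2).
Impose the point condition(s):
  u(0, 0) = -4  ⟹  A + B = -4
Only A = -2, B = -2 satisfies everything.
Hence u(x, y) = - 2 e^{x} - 2 e^{y}.

Answer: u(x, y) = - 2 e^{x} - 2 e^{y}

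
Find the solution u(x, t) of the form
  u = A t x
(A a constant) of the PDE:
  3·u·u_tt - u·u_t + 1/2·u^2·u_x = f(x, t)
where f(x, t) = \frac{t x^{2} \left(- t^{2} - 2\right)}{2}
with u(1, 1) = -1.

Substitute the ansatz u = A t x into the left-hand side.
Derivatives of the ansatz:
  u_tt = 0
  u_t = A x
  u_x = A t
Term by term:
  3·u·u_tt = 0
  -u·u_t = - A^{2} t x^{2}
  1/2·u^2·u_x = \frac{A^{3} t^{3} x^{2}}{2}
So the left-hand side equals
  \frac{A^{3} t^{3} x^{2}}{2} - A^{2} t x^{2}
This must equal f(x, t) identically; expanded, f = - \frac{t^{3} x^{2}}{2} - t x^{2}.
Matching coefficients of the independent functions:
  [t x^{2}]:  - A^{2} = -1
  [t^{3} x^{2}]:  \frac{A^{3}}{2} = - \frac{1}{2}
Solving: A = -1.
Check against the point condition:
  u(1, 1) = -1  ⟹  A = -1  ✓
Hence u(x, t) = - t x.

Answer: u(x, t) = - t x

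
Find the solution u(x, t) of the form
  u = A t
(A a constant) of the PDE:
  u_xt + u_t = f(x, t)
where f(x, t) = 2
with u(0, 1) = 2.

Answer: u(x, t) = 2 t

Derivation:
Substitute the ansatz u = A t into the left-hand side.
Derivatives of the ansatz:
  u_xt = 0
  u_t = A
Term by term:
  u_xt = 0
  u_t = A
So the left-hand side equals
  A
This must equal f(x, t) = 2 identically.
Matching coefficients of the independent functions:
  [constant term]:  A = 2
Solving: A = 2.
Check against the point condition:
  u(0, 1) = 2  ⟹  A = 2  ✓
Hence u(x, t) = 2 t.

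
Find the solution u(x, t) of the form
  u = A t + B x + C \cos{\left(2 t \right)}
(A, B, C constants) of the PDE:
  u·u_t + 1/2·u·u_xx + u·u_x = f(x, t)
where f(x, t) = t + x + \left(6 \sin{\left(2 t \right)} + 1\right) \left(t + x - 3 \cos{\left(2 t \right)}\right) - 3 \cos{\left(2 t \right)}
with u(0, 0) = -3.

Answer: u(x, t) = t + x - 3 \cos{\left(2 t \right)}

Derivation:
Substitute the ansatz u = A t + B x + C \cos{\left(2 t \right)} into the left-hand side.
Derivatives of the ansatz:
  u_t = A - 2 C \sin{\left(2 t \right)}
  u_xx = 0
  u_x = B
Term by term:
  u·u_t = A^{2} t + A B x - 2 A C t \sin{\left(2 t \right)} + A C \cos{\left(2 t \right)} - 2 B C x \sin{\left(2 t \right)} - 2 C^{2} \sin{\left(2 t \right)} \cos{\left(2 t \right)}
  1/2·u·u_xx = 0
  u·u_x = A B t + B^{2} x + B C \cos{\left(2 t \right)}
So the left-hand side equals
  A^{2} t + A B t + A B x - 2 A C t \sin{\left(2 t \right)} + A C \cos{\left(2 t \right)} + B^{2} x - 2 B C x \sin{\left(2 t \right)} + B C \cos{\left(2 t \right)} - 2 C^{2} \sin{\left(2 t \right)} \cos{\left(2 t \right)}
This must equal f(x, t) identically; expanded, f = 6 t \sin{\left(2 t \right)} + 2 t + 6 x \sin{\left(2 t \right)} + 2 x - 18 \sin{\left(2 t \right)} \cos{\left(2 t \right)} - 6 \cos{\left(2 t \right)}.
Matching coefficients of the independent functions:
  [t]:  A^{2} + A B = 2
  [x]:  A B + B^{2} = 2
  [t \sin{\left(2 t \right)}]:  - 2 A C = 6
  [x \sin{\left(2 t \right)}]:  - 2 B C = 6
  [\sin{\left(2 t \right)} \cos{\left(2 t \right)}]:  - 2 C^{2} = -18
  [\cos{\left(2 t \right)}]:  A C + B C = -6
These equations allow (A, B, C) = (-1, -1, 3) or (1, 1, -3).
Impose the point condition(s):
  u(0, 0) = -3  ⟹  C = -3
Only A = 1, B = 1, C = -3 satisfies everything.
Hence u(x, t) = t + x - 3 \cos{\left(2 t \right)}.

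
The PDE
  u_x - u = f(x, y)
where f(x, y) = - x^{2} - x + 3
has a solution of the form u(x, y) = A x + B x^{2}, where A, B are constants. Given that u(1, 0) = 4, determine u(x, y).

Substitute the ansatz u = A x + B x^{2} into the left-hand side.
Derivatives of the ansatz:
  u_x = A + 2 B x
Term by term:
  u_x = A + 2 B x
  -u = - A x - B x^{2}
So the left-hand side equals
  - A x + A - B x^{2} + 2 B x
This must equal f(x, y) = - x^{2} - x + 3 identically.
Matching coefficients of the independent functions:
  [constant term]:  A = 3
  [x]:  - A + 2 B = -1
  [x^{2}]:  - B = -1
Solving: A = 3, B = 1.
Check against the point condition:
  u(1, 0) = 4  ⟹  A + B = 4  ✓
Hence u(x, y) = x^{2} + 3 x.

Answer: u(x, y) = x^{2} + 3 x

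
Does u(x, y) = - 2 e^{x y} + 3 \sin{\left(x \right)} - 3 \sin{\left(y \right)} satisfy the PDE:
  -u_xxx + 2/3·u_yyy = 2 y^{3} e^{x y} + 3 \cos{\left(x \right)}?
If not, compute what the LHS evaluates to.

Evaluate each term of the left-hand side for u = - 2 e^{x y} + 3 \sin{\left(x \right)} - 3 \sin{\left(y \right)}.
Derivatives:
  u_xxx = - 2 y^{3} e^{x y} - 3 \cos{\left(x \right)}
  u_yyy = - 2 x^{3} e^{x y} + 3 \cos{\left(y \right)}
Terms:
  -u_xxx = 2 y^{3} e^{x y} + 3 \cos{\left(x \right)}
  2/3·u_yyy = - \frac{4 x^{3} e^{x y}}{3} + 2 \cos{\left(y \right)}
Sum: LHS = - \frac{4 x^{3} e^{x y}}{3} + 2 y^{3} e^{x y} + 3 \cos{\left(x \right)} + 2 \cos{\left(y \right)}
Given right-hand side: 2 y^{3} e^{x y} + 3 \cos{\left(x \right)}. Difference LHS − RHS = - \frac{4 x^{3} e^{x y}}{3} + 2 \cos{\left(y \right)} ≠ 0, so u is not a solution.

Answer: No, the LHS evaluates to - \frac{4 x^{3} e^{x y}}{3} + 2 y^{3} e^{x y} + 3 \cos{\left(x \right)} + 2 \cos{\left(y \right)}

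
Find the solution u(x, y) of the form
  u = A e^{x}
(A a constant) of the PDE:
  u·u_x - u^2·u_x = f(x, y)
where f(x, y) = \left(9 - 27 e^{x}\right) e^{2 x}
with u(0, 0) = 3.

Answer: u(x, y) = 3 e^{x}

Derivation:
Substitute the ansatz u = A e^{x} into the left-hand side.
Derivatives of the ansatz:
  u_x = A e^{x}
Term by term:
  u·u_x = A^{2} e^{2 x}
  -u^2·u_x = - A^{3} e^{3 x}
So the left-hand side equals
  - A^{3} e^{3 x} + A^{2} e^{2 x}
This must equal f(x, y) identically; expanded, f = - 27 e^{3 x} + 9 e^{2 x}.
Matching coefficients of the independent functions:
  [e^{2 x}]:  A^{2} = 9
  [e^{3 x}]:  - A^{3} = -27
Solving: A = 3.
Check against the point condition:
  u(0, 0) = 3  ⟹  A = 3  ✓
Hence u(x, y) = 3 e^{x}.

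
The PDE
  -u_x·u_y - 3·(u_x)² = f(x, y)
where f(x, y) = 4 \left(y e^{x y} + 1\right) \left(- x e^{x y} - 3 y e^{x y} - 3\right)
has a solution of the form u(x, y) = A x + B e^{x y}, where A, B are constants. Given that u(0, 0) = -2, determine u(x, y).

Answer: u(x, y) = - 2 x - 2 e^{x y}

Derivation:
Substitute the ansatz u = A x + B e^{x y} into the left-hand side.
Derivatives of the ansatz:
  u_x = A + B y e^{x y}
  u_y = B x e^{x y}
Term by term:
  -u_x·u_y = - A B x e^{x y} - B^{2} x y e^{2 x y}
  -3·(u_x)² = - 3 A^{2} - 6 A B y e^{x y} - 3 B^{2} y^{2} e^{2 x y}
So the left-hand side equals
  - 3 A^{2} - A B x e^{x y} - 6 A B y e^{x y} - B^{2} x y e^{2 x y} - 3 B^{2} y^{2} e^{2 x y}
This must equal f(x, y) identically; expanded, f = - 4 x y e^{2 x y} - 4 x e^{x y} - 12 y^{2} e^{2 x y} - 24 y e^{x y} - 12.
Matching coefficients of the independent functions:
  [constant term]:  - 3 A^{2} = -12
  [x e^{x y}]:  - A B = -4
  [y e^{x y}]:  - 6 A B = -24
  [y^{2} e^{2 x y}]:  - 3 B^{2} = -12
  [x y e^{2 x y}]:  - B^{2} = -4
These equations allow (A, B) = (-2, -2) or (2, 2).
Impose the point condition(s):
  u(0, 0) = -2  ⟹  B = -2
Only A = -2, B = -2 satisfies everything.
Hence u(x, y) = - 2 x - 2 e^{x y}.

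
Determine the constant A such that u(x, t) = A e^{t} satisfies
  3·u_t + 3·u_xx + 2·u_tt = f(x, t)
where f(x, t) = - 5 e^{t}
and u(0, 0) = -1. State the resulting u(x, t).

Substitute the ansatz u = A e^{t} into the left-hand side.
Derivatives of the ansatz:
  u_t = A e^{t}
  u_xx = 0
  u_tt = A e^{t}
Term by term:
  3·u_t = 3 A e^{t}
  3·u_xx = 0
  2·u_tt = 2 A e^{t}
So the left-hand side equals
  5 A e^{t}
This must equal f(x, t) = - 5 e^{t} identically.
Matching coefficients of the independent functions:
  [e^{t}]:  5 A = -5
Solving: A = -1.
Check against the point condition:
  u(0, 0) = -1  ⟹  A = -1  ✓
Hence u(x, t) = - e^{t}.

Answer: u(x, t) = - e^{t}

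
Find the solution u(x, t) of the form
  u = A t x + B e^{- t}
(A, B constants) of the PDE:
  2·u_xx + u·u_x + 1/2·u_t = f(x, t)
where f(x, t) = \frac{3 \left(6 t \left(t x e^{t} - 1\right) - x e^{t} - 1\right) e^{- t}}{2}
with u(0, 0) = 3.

Substitute the ansatz u = A t x + B e^{- t} into the left-hand side.
Derivatives of the ansatz:
  u_xx = 0
  u_x = A t
  u_t = A x - B e^{- t}
Term by term:
  2·u_xx = 0
  u·u_x = A^{2} t^{2} x + A B t e^{- t}
  1/2·u_t = \frac{A x}{2} - \frac{B e^{- t}}{2}
So the left-hand side equals
  A^{2} t^{2} x + A B t e^{- t} + \frac{A x}{2} - \frac{B e^{- t}}{2}
This must equal f(x, t) identically; expanded, f = 9 t^{2} x - 9 t e^{- t} - \frac{3 x}{2} - \frac{3 e^{- t}}{2}.
Matching coefficients of the independent functions:
  [x]:  \frac{A}{2} = - \frac{3}{2}
  [t e^{- t}]:  A B = -9
  [t^{2} x]:  A^{2} = 9
  [e^{- t}]:  - \frac{B}{2} = - \frac{3}{2}
Solving: A = -3, B = 3.
Check against the point condition:
  u(0, 0) = 3  ⟹  B = 3  ✓
Hence u(x, t) = - 3 t x + 3 e^{- t}.

Answer: u(x, t) = - 3 t x + 3 e^{- t}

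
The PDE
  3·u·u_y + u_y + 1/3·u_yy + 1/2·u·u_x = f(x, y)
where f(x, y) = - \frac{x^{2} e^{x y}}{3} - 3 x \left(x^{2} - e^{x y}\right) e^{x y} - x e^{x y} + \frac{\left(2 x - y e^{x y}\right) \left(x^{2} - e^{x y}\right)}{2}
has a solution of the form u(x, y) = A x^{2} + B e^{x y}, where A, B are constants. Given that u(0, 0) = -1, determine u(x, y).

Substitute the ansatz u = A x^{2} + B e^{x y} into the left-hand side.
Derivatives of the ansatz:
  u_y = B x e^{x y}
  u_yy = B x^{2} e^{x y}
  u_x = 2 A x + B y e^{x y}
Term by term:
  3·u·u_y = 3 A B x^{3} e^{x y} + 3 B^{2} x e^{2 x y}
  u_y = B x e^{x y}
  1/3·u_yy = \frac{B x^{2} e^{x y}}{3}
  1/2·u·u_x = A^{2} x^{3} + \frac{A B x^{2} y e^{x y}}{2} + A B x e^{x y} + \frac{B^{2} y e^{2 x y}}{2}
So the left-hand side equals
  A^{2} x^{3} + 3 A B x^{3} e^{x y} + \frac{A B x^{2} y e^{x y}}{2} + A B x e^{x y} + 3 B^{2} x e^{2 x y} + \frac{B^{2} y e^{2 x y}}{2} + \frac{B x^{2} e^{x y}}{3} + B x e^{x y}
This must equal f(x, y) identically; expanded, f = - 3 x^{3} e^{x y} + x^{3} - \frac{x^{2} y e^{x y}}{2} - \frac{x^{2} e^{x y}}{3} + 3 x e^{2 x y} - 2 x e^{x y} + \frac{y e^{2 x y}}{2}.
Matching coefficients of the independent functions:
  [x^{3}]:  A^{2} = 1
  [x e^{x y}]:  A B + B = -2
  [x e^{2 x y}]:  3 B^{2} = 3
  [x^{2} e^{x y}]:  \frac{B}{3} = - \frac{1}{3}
  [x^{3} e^{x y}]:  3 A B = -3
  [y e^{2 x y}]:  \frac{B^{2}}{2} = \frac{1}{2}
  [x^{2} y e^{x y}]:  \frac{A B}{2} = - \frac{1}{2}
Solving: A = 1, B = -1.
Check against the point condition:
  u(0, 0) = -1  ⟹  B = -1  ✓
Hence u(x, y) = x^{2} - e^{x y}.

Answer: u(x, y) = x^{2} - e^{x y}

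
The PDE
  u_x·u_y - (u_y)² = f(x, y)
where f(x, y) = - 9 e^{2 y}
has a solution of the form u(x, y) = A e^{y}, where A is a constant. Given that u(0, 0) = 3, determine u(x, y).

Substitute the ansatz u = A e^{y} into the left-hand side.
Derivatives of the ansatz:
  u_x = 0
  u_y = A e^{y}
Term by term:
  u_x·u_y = 0
  -(u_y)² = - A^{2} e^{2 y}
So the left-hand side equals
  - A^{2} e^{2 y}
This must equal f(x, y) = - 9 e^{2 y} identically.
Matching coefficients of the independent functions:
  [e^{2 y}]:  - A^{2} = -9
These equations allow (A) = (-3) or (3).
Impose the point condition(s):
  u(0, 0) = 3  ⟹  A = 3
Only A = 3 satisfies everything.
Hence u(x, y) = 3 e^{y}.

Answer: u(x, y) = 3 e^{y}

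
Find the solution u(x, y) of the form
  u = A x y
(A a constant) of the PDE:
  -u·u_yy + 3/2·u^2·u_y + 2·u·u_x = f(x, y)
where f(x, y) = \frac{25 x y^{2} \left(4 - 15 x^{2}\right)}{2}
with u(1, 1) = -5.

Substitute the ansatz u = A x y into the left-hand side.
Derivatives of the ansatz:
  u_yy = 0
  u_y = A x
  u_x = A y
Term by term:
  -u·u_yy = 0
  3/2·u^2·u_y = \frac{3 A^{3} x^{3} y^{2}}{2}
  2·u·u_x = 2 A^{2} x y^{2}
So the left-hand side equals
  \frac{3 A^{3} x^{3} y^{2}}{2} + 2 A^{2} x y^{2}
This must equal f(x, y) identically; expanded, f = - \frac{375 x^{3} y^{2}}{2} + 50 x y^{2}.
Matching coefficients of the independent functions:
  [x y^{2}]:  2 A^{2} = 50
  [x^{3} y^{2}]:  \frac{3 A^{3}}{2} = - \frac{375}{2}
Solving: A = -5.
Check against the point condition:
  u(1, 1) = -5  ⟹  A = -5  ✓
Hence u(x, y) = - 5 x y.

Answer: u(x, y) = - 5 x y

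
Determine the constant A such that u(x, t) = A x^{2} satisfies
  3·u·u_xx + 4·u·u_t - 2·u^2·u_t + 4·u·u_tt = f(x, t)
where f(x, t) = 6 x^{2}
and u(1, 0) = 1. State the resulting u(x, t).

Substitute the ansatz u = A x^{2} into the left-hand side.
Derivatives of the ansatz:
  u_xx = 2 A
  u_t = 0
  u_tt = 0
Term by term:
  3·u·u_xx = 6 A^{2} x^{2}
  4·u·u_t = 0
  -2·u^2·u_t = 0
  4·u·u_tt = 0
So the left-hand side equals
  6 A^{2} x^{2}
This must equal f(x, t) = 6 x^{2} identically.
Matching coefficients of the independent functions:
  [x^{2}]:  6 A^{2} = 6
These equations allow (A) = (-1) or (1).
Impose the point condition(s):
  u(1, 0) = 1  ⟹  A = 1
Only A = 1 satisfies everything.
Hence u(x, t) = x^{2}.

Answer: u(x, t) = x^{2}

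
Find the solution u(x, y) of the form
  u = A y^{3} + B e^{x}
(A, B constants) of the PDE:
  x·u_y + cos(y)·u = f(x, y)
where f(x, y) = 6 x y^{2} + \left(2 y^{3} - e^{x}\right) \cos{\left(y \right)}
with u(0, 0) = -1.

Substitute the ansatz u = A y^{3} + B e^{x} into the left-hand side.
Derivatives of the ansatz:
  u_y = 3 A y^{2}
Term by term:
  x·u_y = 3 A x y^{2}
  cos(y)·u = A y^{3} \cos{\left(y \right)} + B e^{x} \cos{\left(y \right)}
So the left-hand side equals
  3 A x y^{2} + A y^{3} \cos{\left(y \right)} + B e^{x} \cos{\left(y \right)}
This must equal f(x, y) identically; expanded, f = 6 x y^{2} + 2 y^{3} \cos{\left(y \right)} - e^{x} \cos{\left(y \right)}.
Matching coefficients of the independent functions:
  [x y^{2}]:  3 A = 6
  [y^{3} \cos{\left(y \right)}]:  A = 2
  [e^{x} \cos{\left(y \right)}]:  B = -1
Solving: A = 2, B = -1.
Check against the point condition:
  u(0, 0) = -1  ⟹  B = -1  ✓
Hence u(x, y) = 2 y^{3} - e^{x}.

Answer: u(x, y) = 2 y^{3} - e^{x}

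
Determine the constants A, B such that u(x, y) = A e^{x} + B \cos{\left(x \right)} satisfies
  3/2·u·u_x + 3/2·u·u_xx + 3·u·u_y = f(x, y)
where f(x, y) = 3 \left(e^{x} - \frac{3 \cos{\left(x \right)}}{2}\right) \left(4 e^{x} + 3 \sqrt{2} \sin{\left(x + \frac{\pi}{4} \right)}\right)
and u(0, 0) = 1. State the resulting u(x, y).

Substitute the ansatz u = A e^{x} + B \cos{\left(x \right)} into the left-hand side.
Derivatives of the ansatz:
  u_x = A e^{x} - B \sin{\left(x \right)}
  u_xx = A e^{x} - B \cos{\left(x \right)}
  u_y = 0
Term by term:
  3/2·u·u_x = \frac{3 A^{2} e^{2 x}}{2} - \frac{3 A B e^{x} \sin{\left(x \right)}}{2} + \frac{3 A B e^{x} \cos{\left(x \right)}}{2} - \frac{3 B^{2} \sin{\left(x \right)} \cos{\left(x \right)}}{2}
  3/2·u·u_xx = \frac{3 A^{2} e^{2 x}}{2} - \frac{3 B^{2} \cos^{2}{\left(x \right)}}{2}
  3·u·u_y = 0
So the left-hand side equals
  3 A^{2} e^{2 x} - \frac{3 A B e^{x} \sin{\left(x \right)}}{2} + \frac{3 A B e^{x} \cos{\left(x \right)}}{2} - \frac{3 B^{2} \sin{\left(x \right)} \cos{\left(x \right)}}{2} - \frac{3 B^{2} \cos^{2}{\left(x \right)}}{2}
This must equal f(x, y) identically; expanded, f = 12 e^{2 x} + 9 e^{x} \sin{\left(x \right)} - 9 e^{x} \cos{\left(x \right)} - \frac{27 \sin{\left(x \right)} \cos{\left(x \right)}}{2} - \frac{27 \cos^{2}{\left(x \right)}}{2}.
Matching coefficients of the independent functions:
  [e^{x} \sin{\left(x \right)}]:  - \frac{3 A B}{2} = 9
  [e^{x} \cos{\left(x \right)}]:  \frac{3 A B}{2} = -9
  [\sin{\left(x \right)} \cos{\left(x \right)}, \cos^{2}{\left(x \right)}]:  - \frac{3 B^{2}}{2} = - \frac{27}{2}
  [e^{2 x}]:  3 A^{2} = 12
These equations allow (A, B) = (-2, 3) or (2, -3).
Impose the point condition(s):
  u(0, 0) = 1  ⟹  A + B = 1
Only A = -2, B = 3 satisfies everything.
Hence u(x, y) = - 2 e^{x} + 3 \cos{\left(x \right)}.

Answer: u(x, y) = - 2 e^{x} + 3 \cos{\left(x \right)}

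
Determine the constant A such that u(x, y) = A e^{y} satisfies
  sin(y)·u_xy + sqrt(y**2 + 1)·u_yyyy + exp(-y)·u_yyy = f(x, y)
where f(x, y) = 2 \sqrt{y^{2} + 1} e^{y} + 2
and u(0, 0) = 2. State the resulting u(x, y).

Answer: u(x, y) = 2 e^{y}

Derivation:
Substitute the ansatz u = A e^{y} into the left-hand side.
Derivatives of the ansatz:
  u_xy = 0
  u_yyyy = A e^{y}
  u_yyy = A e^{y}
Term by term:
  sin(y)·u_xy = 0
  sqrt(y**2 + 1)·u_yyyy = A \sqrt{y^{2} + 1} e^{y}
  exp(-y)·u_yyy = A
So the left-hand side equals
  A \sqrt{y^{2} + 1} e^{y} + A
This must equal f(x, y) = 2 \sqrt{y^{2} + 1} e^{y} + 2 identically.
Matching coefficients of the independent functions:
  [constant term, \sqrt{y^{2} + 1} e^{y}]:  A = 2
Solving: A = 2.
Check against the point condition:
  u(0, 0) = 2  ⟹  A = 2  ✓
Hence u(x, y) = 2 e^{y}.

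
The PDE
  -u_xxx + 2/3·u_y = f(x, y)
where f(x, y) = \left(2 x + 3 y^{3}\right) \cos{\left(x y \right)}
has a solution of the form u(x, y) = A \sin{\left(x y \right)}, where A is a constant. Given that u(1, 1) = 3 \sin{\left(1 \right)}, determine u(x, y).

Answer: u(x, y) = 3 \sin{\left(x y \right)}

Derivation:
Substitute the ansatz u = A \sin{\left(x y \right)} into the left-hand side.
Derivatives of the ansatz:
  u_xxx = - A y^{3} \cos{\left(x y \right)}
  u_y = A x \cos{\left(x y \right)}
Term by term:
  -u_xxx = A y^{3} \cos{\left(x y \right)}
  2/3·u_y = \frac{2 A x \cos{\left(x y \right)}}{3}
So the left-hand side equals
  \frac{2 A x \cos{\left(x y \right)}}{3} + A y^{3} \cos{\left(x y \right)}
This must equal f(x, y) identically; expanded, f = 2 x \cos{\left(x y \right)} + 3 y^{3} \cos{\left(x y \right)}.
Matching coefficients of the independent functions:
  [x \cos{\left(x y \right)}]:  \frac{2 A}{3} = 2
  [y^{3} \cos{\left(x y \right)}]:  A = 3
Solving: A = 3.
Check against the point condition:
  u(1, 1) = 3 \sin{\left(1 \right)}  ⟹  A \sin{\left(1 \right)} = 3 \sin{\left(1 \right)}  ✓
Hence u(x, y) = 3 \sin{\left(x y \right)}.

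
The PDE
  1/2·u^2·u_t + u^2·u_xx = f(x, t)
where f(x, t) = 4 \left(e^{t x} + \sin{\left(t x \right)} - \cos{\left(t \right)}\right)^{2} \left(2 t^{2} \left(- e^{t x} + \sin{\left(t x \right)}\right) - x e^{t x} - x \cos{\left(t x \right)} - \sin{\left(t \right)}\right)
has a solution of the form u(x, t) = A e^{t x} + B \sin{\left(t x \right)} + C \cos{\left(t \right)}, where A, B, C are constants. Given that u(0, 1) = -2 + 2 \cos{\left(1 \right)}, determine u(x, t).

Answer: u(x, t) = - 2 e^{t x} - 2 \sin{\left(t x \right)} + 2 \cos{\left(t \right)}

Derivation:
Substitute the ansatz u = A e^{t x} + B \sin{\left(t x \right)} + C \cos{\left(t \right)} into the left-hand side.
Derivatives of the ansatz:
  u_t = A x e^{t x} + B x \cos{\left(t x \right)} - C \sin{\left(t \right)}
  u_xx = A t^{2} e^{t x} - B t^{2} \sin{\left(t x \right)}
Term by term:
  1/2·u^2·u_t = \frac{A^{3} x e^{3 t x}}{2} + A^{2} B x e^{2 t x} \sin{\left(t x \right)} + \frac{A^{2} B x e^{2 t x} \cos{\left(t x \right)}}{2} + A^{2} C x e^{2 t x} \cos{\left(t \right)} - \frac{A^{2} C e^{2 t x} \sin{\left(t \right)}}{2} + \frac{A B^{2} x e^{t x} \sin^{2}{\left(t x \right)}}{2} + A B^{2} x e^{t x} \sin{\left(t x \right)} \cos{\left(t x \right)} + A B C x e^{t x} \sin{\left(t x \right)} \cos{\left(t \right)} + A B C x e^{t x} \cos{\left(t \right)} \cos{\left(t x \right)} - A B C e^{t x} \sin{\left(t \right)} \sin{\left(t x \right)} + \frac{A C^{2} x e^{t x} \cos^{2}{\left(t \right)}}{2} - A C^{2} e^{t x} \sin{\left(t \right)} \cos{\left(t \right)} + \frac{B^{3} x \sin^{2}{\left(t x \right)} \cos{\left(t x \right)}}{2} + B^{2} C x \sin{\left(t x \right)} \cos{\left(t \right)} \cos{\left(t x \right)} - \frac{B^{2} C \sin{\left(t \right)} \sin^{2}{\left(t x \right)}}{2} + \frac{B C^{2} x \cos^{2}{\left(t \right)} \cos{\left(t x \right)}}{2} - B C^{2} \sin{\left(t \right)} \sin{\left(t x \right)} \cos{\left(t \right)} - \frac{C^{3} \sin{\left(t \right)} \cos^{2}{\left(t \right)}}{2}
  u^2·u_xx = A^{3} t^{2} e^{3 t x} + A^{2} B t^{2} e^{2 t x} \sin{\left(t x \right)} + 2 A^{2} C t^{2} e^{2 t x} \cos{\left(t \right)} - A B^{2} t^{2} e^{t x} \sin^{2}{\left(t x \right)} + A C^{2} t^{2} e^{t x} \cos^{2}{\left(t \right)} - B^{3} t^{2} \sin^{3}{\left(t x \right)} - 2 B^{2} C t^{2} \sin^{2}{\left(t x \right)} \cos{\left(t \right)} - B C^{2} t^{2} \sin{\left(t x \right)} \cos^{2}{\left(t \right)}
Sum these and collect like terms in the independent variables.
This must equal f(x, t) identically; expanded, f = - 8 t^{2} e^{3 t x} - 8 t^{2} e^{2 t x} \sin{\left(t x \right)} + 16 t^{2} e^{2 t x} \cos{\left(t \right)} + 8 t^{2} e^{t x} \sin^{2}{\left(t x \right)} - 8 t^{2} e^{t x} \cos^{2}{\left(t \right)} + 8 t^{2} \sin^{3}{\left(t x \right)} - 16 t^{2} \sin^{2}{\left(t x \right)} \cos{\left(t \right)} + 8 t^{2} \sin{\left(t x \right)} \cos^{2}{\left(t \right)} - 4 x e^{3 t x} - 8 x e^{2 t x} \sin{\left(t x \right)} + 8 x e^{2 t x} \cos{\left(t \right)} - 4 x e^{2 t x} \cos{\left(t x \right)} - 4 x e^{t x} \sin^{2}{\left(t x \right)} + 8 x e^{t x} \sin{\left(t x \right)} \cos{\left(t \right)} - 8 x e^{t x} \sin{\left(t x \right)} \cos{\left(t x \right)} - 4 x e^{t x} \cos^{2}{\left(t \right)} + 8 x e^{t x} \cos{\left(t \right)} \cos{\left(t x \right)} - 4 x \sin^{2}{\left(t x \right)} \cos{\left(t x \right)} + 8 x \sin{\left(t x \right)} \cos{\left(t \right)} \cos{\left(t x \right)} - 4 x \cos^{2}{\left(t \right)} \cos{\left(t x \right)} - 4 e^{2 t x} \sin{\left(t \right)} - 8 e^{t x} \sin{\left(t \right)} \sin{\left(t x \right)} + 8 e^{t x} \sin{\left(t \right)} \cos{\left(t \right)} - 4 \sin{\left(t \right)} \sin^{2}{\left(t x \right)} + 8 \sin{\left(t \right)} \sin{\left(t x \right)} \cos{\left(t \right)} - 4 \sin{\left(t \right)} \cos^{2}{\left(t \right)}.
Matching coefficients of the independent functions:
(each divided by its leading coefficient; functions giving the same equation are listed together)
  [t^{2} e^{3 t x}, x e^{3 t x}]:  A^{3} + 8 = 0
  [t^{2} \sin^{3}{\left(t x \right)}, x \sin^{2}{\left(t x \right)} \cos{\left(t x \right)}]:  B^{3} + 8 = 0
  [e^{2 t x} \sin{\left(t \right)}, t^{2} e^{2 t x} \cos{\left(t \right)}, x e^{2 t x} \cos{\left(t \right)}]:  A^{2} C - 8 = 0
  [\sin{\left(t \right)} \sin^{2}{\left(t x \right)}, t^{2} \sin^{2}{\left(t x \right)} \cos{\left(t \right)}, x \sin{\left(t x \right)} \cos{\left(t \right)} \cos{\left(t x \right)}]:  B^{2} C - 8 = 0
  [\sin{\left(t \right)} \cos^{2}{\left(t \right)}]:  C^{3} - 8 = 0
  [t^{2} e^{t x} \sin^{2}{\left(t x \right)}, x e^{t x} \sin^{2}{\left(t x \right)}, x e^{t x} \sin{\left(t x \right)} \cos{\left(t x \right)}]:  A B^{2} + 8 = 0
  [t^{2} e^{t x} \cos^{2}{\left(t \right)}, x e^{t x} \cos^{2}{\left(t \right)}, e^{t x} \sin{\left(t \right)} \cos{\left(t \right)}]:  A C^{2} + 8 = 0
  [t^{2} e^{2 t x} \sin{\left(t x \right)}, x e^{2 t x} \sin{\left(t x \right)}, x e^{2 t x} \cos{\left(t x \right)}]:  A^{2} B + 8 = 0
  [t^{2} \sin{\left(t x \right)} \cos^{2}{\left(t \right)}, x \cos^{2}{\left(t \right)} \cos{\left(t x \right)}, \sin{\left(t \right)} \sin{\left(t x \right)} \cos{\left(t \right)}]:  B C^{2} + 8 = 0
  [e^{t x} \sin{\left(t \right)} \sin{\left(t x \right)}, x e^{t x} \sin{\left(t x \right)} \cos{\left(t \right)}, x e^{t x} \cos{\left(t \right)} \cos{\left(t x \right)}]:  A B C - 8 = 0
Solving: A = -2, B = -2, C = 2.
Check against the point condition:
  u(0, 1) = -2 + 2 \cos{\left(1 \right)}  ⟹  A + C \cos{\left(1 \right)} = -2 + 2 \cos{\left(1 \right)}  ✓
Hence u(x, t) = - 2 e^{t x} - 2 \sin{\left(t x \right)} + 2 \cos{\left(t \right)}.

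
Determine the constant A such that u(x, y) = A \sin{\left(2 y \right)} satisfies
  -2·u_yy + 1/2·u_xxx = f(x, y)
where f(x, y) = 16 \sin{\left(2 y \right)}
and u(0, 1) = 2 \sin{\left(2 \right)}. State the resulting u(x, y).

Substitute the ansatz u = A \sin{\left(2 y \right)} into the left-hand side.
Derivatives of the ansatz:
  u_yy = - 4 A \sin{\left(2 y \right)}
  u_xxx = 0
Term by term:
  -2·u_yy = 8 A \sin{\left(2 y \right)}
  1/2·u_xxx = 0
So the left-hand side equals
  8 A \sin{\left(2 y \right)}
This must equal f(x, y) = 16 \sin{\left(2 y \right)} identically.
Matching coefficients of the independent functions:
  [\sin{\left(2 y \right)}]:  8 A = 16
Solving: A = 2.
Check against the point condition:
  u(0, 1) = 2 \sin{\left(2 \right)}  ⟹  A \sin{\left(2 \right)} = 2 \sin{\left(2 \right)}  ✓
Hence u(x, y) = 2 \sin{\left(2 y \right)}.

Answer: u(x, y) = 2 \sin{\left(2 y \right)}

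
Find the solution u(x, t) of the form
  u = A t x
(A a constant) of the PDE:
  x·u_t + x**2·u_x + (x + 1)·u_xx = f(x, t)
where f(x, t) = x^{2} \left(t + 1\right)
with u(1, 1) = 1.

Substitute the ansatz u = A t x into the left-hand side.
Derivatives of the ansatz:
  u_t = A x
  u_x = A t
  u_xx = 0
Term by term:
  x·u_t = A x^{2}
  x**2·u_x = A t x^{2}
  (x + 1)·u_xx = 0
So the left-hand side equals
  A t x^{2} + A x^{2}
This must equal f(x, t) identically; expanded, f = t x^{2} + x^{2}.
Matching coefficients of the independent functions:
  [x^{2}, t x^{2}]:  A = 1
Solving: A = 1.
Check against the point condition:
  u(1, 1) = 1  ⟹  A = 1  ✓
Hence u(x, t) = t x.

Answer: u(x, t) = t x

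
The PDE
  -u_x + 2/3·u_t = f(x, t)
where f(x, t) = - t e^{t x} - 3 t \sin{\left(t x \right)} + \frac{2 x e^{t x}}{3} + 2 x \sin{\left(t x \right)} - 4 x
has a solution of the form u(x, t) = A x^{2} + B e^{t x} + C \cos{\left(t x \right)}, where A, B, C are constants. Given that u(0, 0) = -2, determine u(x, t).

Answer: u(x, t) = 2 x^{2} + e^{t x} - 3 \cos{\left(t x \right)}

Derivation:
Substitute the ansatz u = A x^{2} + B e^{t x} + C \cos{\left(t x \right)} into the left-hand side.
Derivatives of the ansatz:
  u_x = 2 A x + B t e^{t x} - C t \sin{\left(t x \right)}
  u_t = B x e^{t x} - C x \sin{\left(t x \right)}
Term by term:
  -u_x = - 2 A x - B t e^{t x} + C t \sin{\left(t x \right)}
  2/3·u_t = \frac{2 B x e^{t x}}{3} - \frac{2 C x \sin{\left(t x \right)}}{3}
So the left-hand side equals
  - 2 A x - B t e^{t x} + \frac{2 B x e^{t x}}{3} + C t \sin{\left(t x \right)} - \frac{2 C x \sin{\left(t x \right)}}{3}
This must equal f(x, t) = - t e^{t x} - 3 t \sin{\left(t x \right)} + \frac{2 x e^{t x}}{3} + 2 x \sin{\left(t x \right)} - 4 x identically.
Matching coefficients of the independent functions:
  [x]:  - 2 A = -4
  [t e^{t x}]:  - B = -1
  [t \sin{\left(t x \right)}]:  C = -3
  [x e^{t x}]:  \frac{2 B}{3} = \frac{2}{3}
  [x \sin{\left(t x \right)}]:  - \frac{2 C}{3} = 2
Solving: A = 2, B = 1, C = -3.
Check against the point condition:
  u(0, 0) = -2  ⟹  B + C = -2  ✓
Hence u(x, t) = 2 x^{2} + e^{t x} - 3 \cos{\left(t x \right)}.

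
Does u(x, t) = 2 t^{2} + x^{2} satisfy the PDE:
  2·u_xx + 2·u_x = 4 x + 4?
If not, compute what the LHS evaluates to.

Evaluate each term of the left-hand side for u = 2 t^{2} + x^{2}.
Derivatives:
  u_xx = 2
  u_x = 2 x
Terms:
  2·u_xx = 4
  2·u_x = 4 x
Sum: LHS = 4 x + 4
This is exactly the given right-hand side, so u is a solution.

Answer: Yes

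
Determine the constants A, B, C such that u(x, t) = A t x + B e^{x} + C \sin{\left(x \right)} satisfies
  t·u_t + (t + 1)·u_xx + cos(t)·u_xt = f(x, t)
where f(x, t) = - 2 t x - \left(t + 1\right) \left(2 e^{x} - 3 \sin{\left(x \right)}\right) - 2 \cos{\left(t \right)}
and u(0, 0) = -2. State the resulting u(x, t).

Substitute the ansatz u = A t x + B e^{x} + C \sin{\left(x \right)} into the left-hand side.
Derivatives of the ansatz:
  u_t = A x
  u_xx = B e^{x} - C \sin{\left(x \right)}
  u_xt = A
Term by term:
  t·u_t = A t x
  (t + 1)·u_xx = B t e^{x} + B e^{x} - C t \sin{\left(x \right)} - C \sin{\left(x \right)}
  cos(t)·u_xt = A \cos{\left(t \right)}
So the left-hand side equals
  A t x + A \cos{\left(t \right)} + B t e^{x} + B e^{x} - C t \sin{\left(x \right)} - C \sin{\left(x \right)}
This must equal f(x, t) identically; expanded, f = - 2 t x - 2 t e^{x} + 3 t \sin{\left(x \right)} - 2 e^{x} + 3 \sin{\left(x \right)} - 2 \cos{\left(t \right)}.
Matching coefficients of the independent functions:
  [t x, \cos{\left(t \right)}]:  A = -2
  [t e^{x}, e^{x}]:  B = -2
  [t \sin{\left(x \right)}, \sin{\left(x \right)}]:  - C = 3
Solving: A = -2, B = -2, C = -3.
Check against the point condition:
  u(0, 0) = -2  ⟹  B = -2  ✓
Hence u(x, t) = - 2 t x - 2 e^{x} - 3 \sin{\left(x \right)}.

Answer: u(x, t) = - 2 t x - 2 e^{x} - 3 \sin{\left(x \right)}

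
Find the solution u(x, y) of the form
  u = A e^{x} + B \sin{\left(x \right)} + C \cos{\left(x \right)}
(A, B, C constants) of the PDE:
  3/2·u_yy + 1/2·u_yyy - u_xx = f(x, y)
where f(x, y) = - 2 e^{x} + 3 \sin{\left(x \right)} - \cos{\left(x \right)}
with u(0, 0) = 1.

Answer: u(x, y) = 2 e^{x} + 3 \sin{\left(x \right)} - \cos{\left(x \right)}

Derivation:
Substitute the ansatz u = A e^{x} + B \sin{\left(x \right)} + C \cos{\left(x \right)} into the left-hand side.
Derivatives of the ansatz:
  u_yy = 0
  u_yyy = 0
  u_xx = A e^{x} - B \sin{\left(x \right)} - C \cos{\left(x \right)}
Term by term:
  3/2·u_yy = 0
  1/2·u_yyy = 0
  -u_xx = - A e^{x} + B \sin{\left(x \right)} + C \cos{\left(x \right)}
So the left-hand side equals
  - A e^{x} + B \sin{\left(x \right)} + C \cos{\left(x \right)}
This must equal f(x, y) = - 2 e^{x} + 3 \sin{\left(x \right)} - \cos{\left(x \right)} identically.
Matching coefficients of the independent functions:
  [e^{x}]:  - A = -2
  [\sin{\left(x \right)}]:  B = 3
  [\cos{\left(x \right)}]:  C = -1
Solving: A = 2, B = 3, C = -1.
Check against the point condition:
  u(0, 0) = 1  ⟹  A + C = 1  ✓
Hence u(x, y) = 2 e^{x} + 3 \sin{\left(x \right)} - \cos{\left(x \right)}.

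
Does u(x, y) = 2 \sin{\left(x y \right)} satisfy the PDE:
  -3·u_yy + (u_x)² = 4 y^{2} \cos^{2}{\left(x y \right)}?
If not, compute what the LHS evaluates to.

Answer: No, the LHS evaluates to 6 x^{2} \sin{\left(x y \right)} + 4 y^{2} \cos^{2}{\left(x y \right)}

Derivation:
Evaluate each term of the left-hand side for u = 2 \sin{\left(x y \right)}.
Derivatives:
  u_yy = - 2 x^{2} \sin{\left(x y \right)}
  u_x = 2 y \cos{\left(x y \right)}
Terms:
  -3·u_yy = 6 x^{2} \sin{\left(x y \right)}
  (u_x)² = 4 y^{2} \cos^{2}{\left(x y \right)}
Sum: LHS = 6 x^{2} \sin{\left(x y \right)} + 4 y^{2} \cos^{2}{\left(x y \right)}
Given right-hand side: 4 y^{2} \cos^{2}{\left(x y \right)}. Difference LHS − RHS = 6 x^{2} \sin{\left(x y \right)} ≠ 0, so u is not a solution.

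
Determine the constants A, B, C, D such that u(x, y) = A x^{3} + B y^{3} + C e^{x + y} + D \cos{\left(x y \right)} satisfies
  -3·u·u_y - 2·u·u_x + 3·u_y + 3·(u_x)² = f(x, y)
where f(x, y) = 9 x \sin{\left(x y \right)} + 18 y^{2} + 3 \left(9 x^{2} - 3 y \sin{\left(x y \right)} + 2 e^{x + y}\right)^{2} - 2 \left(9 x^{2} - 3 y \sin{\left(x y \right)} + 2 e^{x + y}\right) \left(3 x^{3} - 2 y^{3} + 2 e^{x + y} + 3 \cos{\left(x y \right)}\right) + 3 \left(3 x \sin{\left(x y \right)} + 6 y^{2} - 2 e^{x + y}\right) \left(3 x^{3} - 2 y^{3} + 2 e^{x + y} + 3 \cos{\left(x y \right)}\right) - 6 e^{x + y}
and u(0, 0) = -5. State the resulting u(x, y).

Substitute the ansatz u = A x^{3} + B y^{3} + C e^{x + y} + D \cos{\left(x y \right)} into the left-hand side.
Derivatives of the ansatz:
  u_y = 3 B y^{2} + C e^{x} e^{y} - D x \sin{\left(x y \right)}
  u_x = 3 A x^{2} + C e^{x} e^{y} - D y \sin{\left(x y \right)}
Term by term:
  -3·u·u_y = - 9 A B x^{3} y^{2} - 3 A C x^{3} e^{x} e^{y} + 3 A D x^{4} \sin{\left(x y \right)} - 9 B^{2} y^{5} - 3 B C y^{3} e^{x} e^{y} - 9 B C y^{2} e^{x} e^{y} + 3 B D x y^{3} \sin{\left(x y \right)} - 9 B D y^{2} \cos{\left(x y \right)} - 3 C^{2} e^{2 x} e^{2 y} + 3 C D x e^{x} e^{y} \sin{\left(x y \right)} - 3 C D e^{x} e^{y} \cos{\left(x y \right)} + 3 D^{2} x \sin{\left(x y \right)} \cos{\left(x y \right)}
  -2·u·u_x = - 6 A^{2} x^{5} - 6 A B x^{2} y^{3} - 2 A C x^{3} e^{x} e^{y} - 6 A C x^{2} e^{x} e^{y} + 2 A D x^{3} y \sin{\left(x y \right)} - 6 A D x^{2} \cos{\left(x y \right)} - 2 B C y^{3} e^{x} e^{y} + 2 B D y^{4} \sin{\left(x y \right)} - 2 C^{2} e^{2 x} e^{2 y} + 2 C D y e^{x} e^{y} \sin{\left(x y \right)} - 2 C D e^{x} e^{y} \cos{\left(x y \right)} + 2 D^{2} y \sin{\left(x y \right)} \cos{\left(x y \right)}
  3·u_y = 9 B y^{2} + 3 C e^{x} e^{y} - 3 D x \sin{\left(x y \right)}
  3·(u_x)² = 27 A^{2} x^{4} + 18 A C x^{2} e^{x} e^{y} - 18 A D x^{2} y \sin{\left(x y \right)} + 3 C^{2} e^{2 x} e^{2 y} - 6 C D y e^{x} e^{y} \sin{\left(x y \right)} + 3 D^{2} y^{2} \sin^{2}{\left(x y \right)}
Sum these and collect like terms in the independent variables.
This must equal f(x, y) identically; expanded, f = - 54 x^{5} + 27 x^{4} \sin{\left(x y \right)} + 243 x^{4} + 54 x^{3} y^{2} + 18 x^{3} y \sin{\left(x y \right)} - 30 x^{3} e^{x} e^{y} + 36 x^{2} y^{3} - 162 x^{2} y \sin{\left(x y \right)} + 72 x^{2} e^{x} e^{y} - 54 x^{2} \cos{\left(x y \right)} - 18 x y^{3} \sin{\left(x y \right)} + 18 x e^{x} e^{y} \sin{\left(x y \right)} + 27 x \sin{\left(x y \right)} \cos{\left(x y \right)} + 9 x \sin{\left(x y \right)} - 36 y^{5} - 12 y^{4} \sin{\left(x y \right)} + 20 y^{3} e^{x} e^{y} + 36 y^{2} e^{x} e^{y} + 27 y^{2} \sin^{2}{\left(x y \right)} + 54 y^{2} \cos{\left(x y \right)} + 18 y^{2} - 24 y e^{x} e^{y} \sin{\left(x y \right)} + 18 y \sin{\left(x y \right)} \cos{\left(x y \right)} - 8 e^{2 x} e^{2 y} - 30 e^{x} e^{y} \cos{\left(x y \right)} - 6 e^{x} e^{y}.
Matching coefficients of the independent functions:
(each divided by its leading coefficient; functions giving the same equation are listed together)
  [x^{4}, x^{5}]:  A^{2} - 9 = 0
  [y^{2}]:  B - 2 = 0
  [y^{5}]:  B^{2} - 4 = 0
  [x \sin{\left(x y \right)}]:  D + 3 = 0
  [x^{2} y^{3}, x^{3} y^{2}]:  A B + 6 = 0
  [x^{2} \cos{\left(x y \right)}, x^{4} \sin{\left(x y \right)}, x^{2} y \sin{\left(x y \right)}, …]:  A D - 9 = 0
  [y^{2} \sin^{2}{\left(x y \right)}, x \sin{\left(x y \right)} \cos{\left(x y \right)}, y \sin{\left(x y \right)} \cos{\left(x y \right)}]:  D^{2} - 9 = 0
  [y^{2} \cos{\left(x y \right)}, y^{4} \sin{\left(x y \right)}, x y^{3} \sin{\left(x y \right)}]:  B D + 6 = 0
  [e^{x} e^{y}]:  C + 2 = 0
  [e^{2 x} e^{2 y}]:  C^{2} - 4 = 0
  [x^{2} e^{x} e^{y}, x^{3} e^{x} e^{y}]:  A C - 6 = 0
  [y^{2} e^{x} e^{y}, y^{3} e^{x} e^{y}]:  B C + 4 = 0
  [e^{x} e^{y} \cos{\left(x y \right)}, x e^{x} e^{y} \sin{\left(x y \right)}, y e^{x} e^{y} \sin{\left(x y \right)}]:  C D - 6 = 0
Solving: A = -3, B = 2, C = -2, D = -3.
Check against the point condition:
  u(0, 0) = -5  ⟹  C + D = -5  ✓
Hence u(x, y) = - 3 x^{3} + 2 y^{3} - 2 e^{x + y} - 3 \cos{\left(x y \right)}.

Answer: u(x, y) = - 3 x^{3} + 2 y^{3} - 2 e^{x + y} - 3 \cos{\left(x y \right)}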